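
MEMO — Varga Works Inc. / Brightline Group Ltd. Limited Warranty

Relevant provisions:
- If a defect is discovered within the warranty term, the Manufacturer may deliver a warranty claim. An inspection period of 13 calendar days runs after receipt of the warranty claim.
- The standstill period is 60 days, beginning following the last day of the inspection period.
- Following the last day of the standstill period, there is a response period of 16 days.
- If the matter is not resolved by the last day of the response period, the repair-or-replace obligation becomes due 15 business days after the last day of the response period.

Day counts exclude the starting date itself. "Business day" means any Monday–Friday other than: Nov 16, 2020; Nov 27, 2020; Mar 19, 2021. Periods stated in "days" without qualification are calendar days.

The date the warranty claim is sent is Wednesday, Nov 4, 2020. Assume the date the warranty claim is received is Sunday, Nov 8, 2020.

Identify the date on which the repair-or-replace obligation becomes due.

Adding 13 calendar days to Nov 8, 2020 gives Nov 21, 2020, which is the last day of the inspection period.
The last day of the standstill period: 60 calendar days after Nov 21, 2020 is Jan 20, 2021.
The last day of the response period: Jan 20, 2021 + 16 days = Feb 5, 2021.
From Friday, Feb 5, 2021, 15 business days (Feb 8, Feb 9, Feb 10, Feb 11, …, Feb 24, Feb 25, Feb 26, skipping weekends) brings us to Friday, Feb 26, 2021, which is the date on which the repair-or-replace obligation becomes due.

Feb 26, 2021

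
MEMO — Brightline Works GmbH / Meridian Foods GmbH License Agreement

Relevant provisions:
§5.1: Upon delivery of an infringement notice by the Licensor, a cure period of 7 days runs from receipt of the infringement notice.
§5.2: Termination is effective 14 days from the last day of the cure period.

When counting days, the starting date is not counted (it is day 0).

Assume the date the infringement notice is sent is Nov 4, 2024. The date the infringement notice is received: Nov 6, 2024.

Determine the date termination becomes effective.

The last day of the cure period: Nov 6, 2024 + 7 days = Nov 13, 2024.
The date termination becomes effective: Nov 13, 2024 + 14 days = Nov 27, 2024.

Nov 27, 2024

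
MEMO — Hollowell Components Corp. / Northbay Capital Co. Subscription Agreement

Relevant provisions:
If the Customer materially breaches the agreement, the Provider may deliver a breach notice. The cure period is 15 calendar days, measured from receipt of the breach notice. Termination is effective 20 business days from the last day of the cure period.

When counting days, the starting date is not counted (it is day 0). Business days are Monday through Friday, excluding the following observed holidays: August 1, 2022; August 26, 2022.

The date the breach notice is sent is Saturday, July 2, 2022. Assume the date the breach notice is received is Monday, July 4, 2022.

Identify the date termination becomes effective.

August 17, 2022

The last day of the cure period: 15 calendar days after July 4, 2022 is July 19, 2022.
The date termination becomes effective: counting 20 business days from Tuesday, July 19, 2022 (Jul 20, Jul 21, Jul 22, Jul 25, …, Aug 15, Aug 16, Aug 17, skipping weekends and the listed holiday on Aug 1) reaches Wednesday, August 17, 2022.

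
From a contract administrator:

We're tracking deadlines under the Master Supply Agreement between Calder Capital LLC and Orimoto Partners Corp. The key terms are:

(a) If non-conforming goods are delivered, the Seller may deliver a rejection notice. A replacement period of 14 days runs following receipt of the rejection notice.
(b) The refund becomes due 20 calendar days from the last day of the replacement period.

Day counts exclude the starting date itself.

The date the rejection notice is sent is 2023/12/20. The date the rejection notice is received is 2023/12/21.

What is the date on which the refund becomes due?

2024/01/24

The last day of the replacement period: 2023/12/21 + 14 days = 2024/01/04.
Adding 20 calendar days to 2024/01/04 gives 2024/01/24, which is the date on which the refund becomes due.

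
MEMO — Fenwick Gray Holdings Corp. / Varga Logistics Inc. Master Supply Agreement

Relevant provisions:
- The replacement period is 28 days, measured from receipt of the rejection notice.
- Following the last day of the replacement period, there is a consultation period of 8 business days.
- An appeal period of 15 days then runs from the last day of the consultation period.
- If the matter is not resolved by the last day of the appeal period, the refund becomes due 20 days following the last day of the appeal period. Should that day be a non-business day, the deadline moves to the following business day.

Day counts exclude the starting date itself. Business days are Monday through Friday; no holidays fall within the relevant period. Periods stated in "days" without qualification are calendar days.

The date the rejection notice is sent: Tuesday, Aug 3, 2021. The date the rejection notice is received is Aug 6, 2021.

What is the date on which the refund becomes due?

Oct 20, 2021

Adding 28 calendar days to Aug 6, 2021 gives Sep 3, 2021, which is the last day of the replacement period.
The last day of the consultation period: counting 8 business days from Friday, Sep 3, 2021 (Sep 6, Sep 7, Sep 8, Sep 9, Sep 10, Sep 13, Sep 14, Sep 15, skipping weekends) reaches Wednesday, Sep 15, 2021.
The last day of the appeal period: 15 calendar days after Sep 15, 2021 is Sep 30, 2021.
Adding 20 calendar days to Sep 30, 2021 gives Oct 20, 2021, which is the date on which the refund becomes due. Oct 20, 2021 is a Wednesday, so no roll-forward applies.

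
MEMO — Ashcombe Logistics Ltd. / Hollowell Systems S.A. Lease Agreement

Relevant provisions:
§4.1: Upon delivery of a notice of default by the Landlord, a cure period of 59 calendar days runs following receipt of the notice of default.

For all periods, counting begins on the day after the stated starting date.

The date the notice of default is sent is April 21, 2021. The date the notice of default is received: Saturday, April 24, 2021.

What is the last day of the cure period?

June 22, 2021

Adding 59 calendar days to April 24, 2021 gives June 22, 2021, which is the last day of the cure period.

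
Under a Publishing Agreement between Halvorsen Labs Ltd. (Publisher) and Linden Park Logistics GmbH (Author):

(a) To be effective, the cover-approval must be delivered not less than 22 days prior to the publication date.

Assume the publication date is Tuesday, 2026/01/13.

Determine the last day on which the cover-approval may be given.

2026/01/13 minus 22 days is 2025/12/22.

2025/12/22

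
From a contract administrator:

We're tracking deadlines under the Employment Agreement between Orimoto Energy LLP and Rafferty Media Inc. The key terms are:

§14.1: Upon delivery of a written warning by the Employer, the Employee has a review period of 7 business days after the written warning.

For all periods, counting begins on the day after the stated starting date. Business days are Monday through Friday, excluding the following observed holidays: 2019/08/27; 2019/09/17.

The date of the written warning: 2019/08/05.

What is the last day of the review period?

2019/08/14

The last day of the review period: 7 business days after Monday, 2019/08/05, skipping weekends — Aug 6, Aug 7, Aug 8, Aug 9, Aug 12, Aug 13, Aug 14 — lands on Wednesday, 2019/08/14.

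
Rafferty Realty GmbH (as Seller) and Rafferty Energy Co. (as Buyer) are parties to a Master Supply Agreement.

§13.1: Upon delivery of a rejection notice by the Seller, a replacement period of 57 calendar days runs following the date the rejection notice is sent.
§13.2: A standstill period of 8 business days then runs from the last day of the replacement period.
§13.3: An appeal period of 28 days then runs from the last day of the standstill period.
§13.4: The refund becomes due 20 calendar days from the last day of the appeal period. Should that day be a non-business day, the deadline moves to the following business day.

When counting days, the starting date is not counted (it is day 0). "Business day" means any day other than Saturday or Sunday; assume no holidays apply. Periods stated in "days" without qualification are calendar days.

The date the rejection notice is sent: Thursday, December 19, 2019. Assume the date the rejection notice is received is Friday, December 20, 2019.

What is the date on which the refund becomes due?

April 14, 2020

The last day of the replacement period: December 19, 2019 + 57 days = February 14, 2020.
The last day of the standstill period: 8 business days after Friday, February 14, 2020, skipping weekends — Feb 17, Feb 18, Feb 19, Feb 20, Feb 21, Feb 24, Feb 25, Feb 26 — lands on Wednesday, February 26, 2020.
Adding 28 calendar days to February 26, 2020 gives March 25, 2020, which is the last day of the appeal period.
Adding 20 calendar days to March 25, 2020 gives April 14, 2020, which is the date on which the refund becomes due. April 14, 2020 is a Tuesday, so no roll-forward applies.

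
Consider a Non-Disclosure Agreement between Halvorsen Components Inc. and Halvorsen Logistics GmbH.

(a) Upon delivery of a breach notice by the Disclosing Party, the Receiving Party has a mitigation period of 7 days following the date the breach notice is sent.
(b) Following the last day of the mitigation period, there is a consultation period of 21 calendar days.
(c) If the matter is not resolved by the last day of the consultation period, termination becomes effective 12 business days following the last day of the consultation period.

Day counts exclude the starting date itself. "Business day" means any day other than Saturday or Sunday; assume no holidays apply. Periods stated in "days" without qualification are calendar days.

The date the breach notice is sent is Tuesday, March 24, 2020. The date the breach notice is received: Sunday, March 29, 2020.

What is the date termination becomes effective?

The last day of the mitigation period: 7 calendar days after March 24, 2020 is March 31, 2020.
The last day of the consultation period: 21 calendar days after March 31, 2020 is April 21, 2020.
The date termination becomes effective: 12 business days after Tuesday, April 21, 2020, skipping weekends — Apr 22, Apr 23, Apr 24, Apr 27, …, May 5, May 6, May 7 — lands on Thursday, May 7, 2020.

May 7, 2020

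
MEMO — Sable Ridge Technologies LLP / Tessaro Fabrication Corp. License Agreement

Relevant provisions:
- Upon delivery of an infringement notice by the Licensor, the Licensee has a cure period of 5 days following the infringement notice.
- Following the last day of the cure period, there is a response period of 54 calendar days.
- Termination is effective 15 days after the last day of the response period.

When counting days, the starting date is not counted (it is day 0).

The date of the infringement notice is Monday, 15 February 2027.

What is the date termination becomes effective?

The last day of the cure period: 5 calendar days after 15 February 2027 is 20 February 2027.
The last day of the response period: 54 calendar days after 20 February 2027 is 15 April 2027.
Adding 15 calendar days to 15 April 2027 gives 30 April 2027, which is the date termination becomes effective.

30 April 2027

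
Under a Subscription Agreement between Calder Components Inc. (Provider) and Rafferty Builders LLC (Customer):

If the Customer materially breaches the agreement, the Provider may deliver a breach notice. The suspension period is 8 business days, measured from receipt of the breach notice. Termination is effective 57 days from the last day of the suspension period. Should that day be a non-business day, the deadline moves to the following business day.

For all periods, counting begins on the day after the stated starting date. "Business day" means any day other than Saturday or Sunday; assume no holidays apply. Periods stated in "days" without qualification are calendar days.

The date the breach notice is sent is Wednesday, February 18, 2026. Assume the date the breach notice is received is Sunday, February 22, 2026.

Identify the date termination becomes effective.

The last day of the suspension period: counting 8 business days from Sunday, February 22, 2026 (Feb 23, Feb 24, Feb 25, Feb 26, Feb 27, Mar 2, Mar 3, Mar 4, skipping weekends) reaches Wednesday, March 4, 2026.
The date termination becomes effective: 57 calendar days after March 4, 2026 is April 30, 2026. April 30, 2026 is a Thursday, so no roll-forward applies.

April 30, 2026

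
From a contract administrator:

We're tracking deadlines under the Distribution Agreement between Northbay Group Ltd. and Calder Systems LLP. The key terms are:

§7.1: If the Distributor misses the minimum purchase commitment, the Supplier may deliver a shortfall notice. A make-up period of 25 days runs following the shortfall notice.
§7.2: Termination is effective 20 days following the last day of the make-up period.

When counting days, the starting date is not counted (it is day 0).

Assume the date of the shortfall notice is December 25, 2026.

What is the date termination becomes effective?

February 8, 2027

The last day of the make-up period: December 25, 2026 + 25 days = January 19, 2027.
The date termination becomes effective: 20 calendar days after January 19, 2027 is February 8, 2027.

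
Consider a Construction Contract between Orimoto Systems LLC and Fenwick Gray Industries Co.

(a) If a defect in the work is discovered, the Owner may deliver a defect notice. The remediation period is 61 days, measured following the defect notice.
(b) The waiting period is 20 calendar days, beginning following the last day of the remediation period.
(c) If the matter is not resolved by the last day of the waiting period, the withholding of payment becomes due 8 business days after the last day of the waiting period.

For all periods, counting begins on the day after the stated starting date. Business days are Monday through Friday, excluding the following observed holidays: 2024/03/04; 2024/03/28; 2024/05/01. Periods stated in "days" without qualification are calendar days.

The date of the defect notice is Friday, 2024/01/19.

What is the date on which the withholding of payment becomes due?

The last day of the remediation period: 61 calendar days after 2024/01/19 is 2024/03/20.
The last day of the waiting period: 2024/03/20 + 20 days = 2024/04/09.
The date on which the withholding of payment becomes due: 8 business days after Tuesday, 2024/04/09, skipping weekends — Apr 10, Apr 11, Apr 12, Apr 15, Apr 16, Apr 17, Apr 18, Apr 19 — lands on Friday, 2024/04/19.

2024/04/19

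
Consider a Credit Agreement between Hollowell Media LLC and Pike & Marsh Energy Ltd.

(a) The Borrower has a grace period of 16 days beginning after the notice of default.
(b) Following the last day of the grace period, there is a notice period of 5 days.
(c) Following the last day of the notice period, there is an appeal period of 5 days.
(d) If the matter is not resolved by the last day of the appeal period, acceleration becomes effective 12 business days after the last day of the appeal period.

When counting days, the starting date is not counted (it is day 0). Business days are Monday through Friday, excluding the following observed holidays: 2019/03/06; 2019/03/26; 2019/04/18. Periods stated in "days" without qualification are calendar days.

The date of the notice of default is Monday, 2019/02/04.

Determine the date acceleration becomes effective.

Adding 16 calendar days to 2019/02/04 gives 2019/02/20, which is the last day of the grace period.
The last day of the notice period: 5 calendar days after 2019/02/20 is 2019/02/25.
The last day of the appeal period: 2019/02/25 + 5 days = 2019/03/02.
The date acceleration becomes effective: 12 business days after Saturday, 2019/03/02, skipping weekends and the listed holiday on Mar 6 — Mar 4, Mar 5, Mar 7, Mar 8, …, Mar 18, Mar 19, Mar 20 — lands on Wednesday, 2019/03/20.

2019/03/20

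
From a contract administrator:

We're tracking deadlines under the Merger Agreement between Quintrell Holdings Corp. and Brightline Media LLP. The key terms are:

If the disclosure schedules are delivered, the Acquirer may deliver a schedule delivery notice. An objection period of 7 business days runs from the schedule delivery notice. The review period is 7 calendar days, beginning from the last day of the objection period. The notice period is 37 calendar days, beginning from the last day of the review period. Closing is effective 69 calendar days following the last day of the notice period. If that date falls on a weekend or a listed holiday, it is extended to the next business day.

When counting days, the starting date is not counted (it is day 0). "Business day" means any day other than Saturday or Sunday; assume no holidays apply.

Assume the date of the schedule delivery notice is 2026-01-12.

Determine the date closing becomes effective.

2026-05-14

The last day of the objection period: counting 7 business days from Monday, 2026-01-12 (Jan 13, Jan 14, Jan 15, Jan 16, Jan 19, Jan 20, Jan 21, skipping weekends) reaches Wednesday, 2026-01-21.
The last day of the review period: 7 calendar days after 2026-01-21 is 2026-01-28.
The last day of the notice period: 37 calendar days after 2026-01-28 is 2026-03-06.
The date closing becomes effective: 2026-03-06 + 69 days = 2026-05-14. 2026-05-14 is a Thursday, so no roll-forward applies.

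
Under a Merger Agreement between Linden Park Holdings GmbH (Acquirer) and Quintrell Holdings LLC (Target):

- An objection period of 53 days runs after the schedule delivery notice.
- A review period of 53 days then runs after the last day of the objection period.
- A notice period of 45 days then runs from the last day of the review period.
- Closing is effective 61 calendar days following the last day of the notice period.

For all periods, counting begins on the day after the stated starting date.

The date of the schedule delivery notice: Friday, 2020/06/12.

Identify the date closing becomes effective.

Adding 53 calendar days to 2020/06/12 gives 2020/08/04, which is the last day of the objection period.
Adding 53 calendar days to 2020/08/04 gives 2020/09/26, which is the last day of the review period.
The last day of the notice period: 2020/09/26 + 45 days = 2020/11/10.
The date closing becomes effective: 61 calendar days after 2020/11/10 is 2021/01/10.

2021/01/10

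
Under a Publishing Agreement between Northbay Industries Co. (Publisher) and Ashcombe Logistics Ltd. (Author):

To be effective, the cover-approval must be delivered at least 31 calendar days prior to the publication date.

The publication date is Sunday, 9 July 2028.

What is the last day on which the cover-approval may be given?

Counting back 31 calendar days from 9 July 2028 gives 8 June 2028.

8 June 2028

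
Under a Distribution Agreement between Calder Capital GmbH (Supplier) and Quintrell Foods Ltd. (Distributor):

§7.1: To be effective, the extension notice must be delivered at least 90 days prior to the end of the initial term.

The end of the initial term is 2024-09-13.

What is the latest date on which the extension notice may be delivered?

2024-09-13 minus 90 days is 2024-06-15.

2024-06-15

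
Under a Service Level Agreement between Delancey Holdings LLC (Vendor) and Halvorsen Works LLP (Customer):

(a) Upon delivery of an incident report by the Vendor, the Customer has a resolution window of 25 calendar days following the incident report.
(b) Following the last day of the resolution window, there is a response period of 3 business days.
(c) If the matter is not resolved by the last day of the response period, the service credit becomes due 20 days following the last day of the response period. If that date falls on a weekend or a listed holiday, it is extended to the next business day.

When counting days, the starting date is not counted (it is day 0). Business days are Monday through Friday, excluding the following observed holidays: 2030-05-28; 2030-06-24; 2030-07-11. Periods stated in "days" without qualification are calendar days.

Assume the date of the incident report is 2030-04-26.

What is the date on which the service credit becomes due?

2030-06-13

The last day of the resolution window: 25 calendar days after 2030-04-26 is 2030-05-21.
From Tuesday, 2030-05-21, 3 business days (May 22, May 23, May 24, skipping weekends) brings us to Friday, 2030-05-24, which is the last day of the response period.
The date on which the service credit becomes due: 20 calendar days after 2030-05-24 is 2030-06-13. 2030-06-13 is a Thursday and is not a listed holiday, so no roll-forward applies.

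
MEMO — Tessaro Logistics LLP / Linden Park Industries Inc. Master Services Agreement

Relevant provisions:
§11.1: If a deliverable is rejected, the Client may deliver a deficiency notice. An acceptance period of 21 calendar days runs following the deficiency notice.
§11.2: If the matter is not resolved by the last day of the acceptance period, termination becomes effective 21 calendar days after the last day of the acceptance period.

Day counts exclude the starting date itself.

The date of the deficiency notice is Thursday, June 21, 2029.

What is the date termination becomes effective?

The last day of the acceptance period: 21 calendar days after June 21, 2029 is July 12, 2029.
The date termination becomes effective: July 12, 2029 + 21 days = August 2, 2029.

August 2, 2029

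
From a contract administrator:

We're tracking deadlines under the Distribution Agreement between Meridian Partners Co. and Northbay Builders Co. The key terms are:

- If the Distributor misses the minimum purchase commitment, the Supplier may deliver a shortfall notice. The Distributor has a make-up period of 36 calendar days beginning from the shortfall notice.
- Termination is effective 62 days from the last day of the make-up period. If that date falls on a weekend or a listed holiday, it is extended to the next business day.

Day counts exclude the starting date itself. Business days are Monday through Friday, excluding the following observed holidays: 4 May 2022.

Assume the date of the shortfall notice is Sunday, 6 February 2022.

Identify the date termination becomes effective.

The last day of the make-up period: 36 calendar days after 6 February 2022 is 14 March 2022.
Adding 62 calendar days to 14 March 2022 gives 15 May 2022, which is the date termination becomes effective. That falls on a Sunday, so it rolls to the next business day, Monday, 16 May 2022.

16 May 2022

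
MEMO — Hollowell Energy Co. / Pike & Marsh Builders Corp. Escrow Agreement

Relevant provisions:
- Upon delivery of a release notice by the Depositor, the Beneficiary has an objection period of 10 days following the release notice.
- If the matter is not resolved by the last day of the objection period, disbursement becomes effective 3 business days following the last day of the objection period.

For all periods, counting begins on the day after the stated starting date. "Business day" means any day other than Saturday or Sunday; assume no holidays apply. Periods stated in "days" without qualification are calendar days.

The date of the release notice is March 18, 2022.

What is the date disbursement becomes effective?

March 31, 2022

The last day of the objection period: March 18, 2022 + 10 days = March 28, 2022.
The date disbursement becomes effective: counting 3 business days from Monday, March 28, 2022 (Mar 29, Mar 30, Mar 31, skipping weekends) reaches Thursday, March 31, 2022.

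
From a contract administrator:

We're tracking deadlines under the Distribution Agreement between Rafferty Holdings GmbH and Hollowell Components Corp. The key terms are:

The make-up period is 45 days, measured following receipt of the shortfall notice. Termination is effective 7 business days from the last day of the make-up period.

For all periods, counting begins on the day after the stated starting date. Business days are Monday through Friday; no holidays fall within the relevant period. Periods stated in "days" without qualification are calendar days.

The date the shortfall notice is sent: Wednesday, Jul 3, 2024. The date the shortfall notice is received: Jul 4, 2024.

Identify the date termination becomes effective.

The last day of the make-up period: 45 calendar days after Jul 4, 2024 is Aug 18, 2024.
The date termination becomes effective: 7 business days after Sunday, Aug 18, 2024, skipping weekends — Aug 19, Aug 20, Aug 21, Aug 22, Aug 23, Aug 26, Aug 27 — lands on Tuesday, Aug 27, 2024.

Aug 27, 2024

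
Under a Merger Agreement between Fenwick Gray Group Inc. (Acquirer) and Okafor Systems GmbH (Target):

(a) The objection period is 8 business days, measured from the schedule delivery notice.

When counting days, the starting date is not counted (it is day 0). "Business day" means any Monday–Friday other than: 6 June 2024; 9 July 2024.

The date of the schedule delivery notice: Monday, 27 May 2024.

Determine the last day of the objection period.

7 June 2024

The last day of the objection period: counting 8 business days from Monday, 27 May 2024 (May 28, May 29, May 30, May 31, Jun 3, Jun 4, Jun 5, Jun 7, skipping weekends and the listed holiday on Jun 6) reaches Friday, 7 June 2024.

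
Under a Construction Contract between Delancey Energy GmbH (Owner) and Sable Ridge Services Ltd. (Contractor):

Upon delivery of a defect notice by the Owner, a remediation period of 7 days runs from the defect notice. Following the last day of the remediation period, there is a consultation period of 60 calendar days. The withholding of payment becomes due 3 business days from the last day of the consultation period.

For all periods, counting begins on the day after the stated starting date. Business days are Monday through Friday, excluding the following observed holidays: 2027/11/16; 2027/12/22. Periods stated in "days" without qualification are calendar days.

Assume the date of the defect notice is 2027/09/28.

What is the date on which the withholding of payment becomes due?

The last day of the remediation period: 2027/09/28 + 7 days = 2027/10/05.
Adding 60 calendar days to 2027/10/05 gives 2027/12/04, which is the last day of the consultation period.
The date on which the withholding of payment becomes due: 3 business days after Saturday, 2027/12/04, skipping weekends — Dec 6, Dec 7, Dec 8 — lands on Wednesday, 2027/12/08.

2027/12/08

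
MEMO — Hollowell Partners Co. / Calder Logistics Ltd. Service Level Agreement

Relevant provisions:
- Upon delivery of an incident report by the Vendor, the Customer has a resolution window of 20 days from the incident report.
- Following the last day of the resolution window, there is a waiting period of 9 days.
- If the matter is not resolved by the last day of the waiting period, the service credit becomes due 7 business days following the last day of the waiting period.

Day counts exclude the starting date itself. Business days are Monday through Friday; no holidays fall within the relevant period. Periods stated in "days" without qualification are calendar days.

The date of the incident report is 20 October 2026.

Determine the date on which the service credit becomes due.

27 November 2026

Adding 20 calendar days to 20 October 2026 gives 9 November 2026, which is the last day of the resolution window.
The last day of the waiting period: 9 calendar days after 9 November 2026 is 18 November 2026.
The date on which the service credit becomes due: counting 7 business days from Wednesday, 18 November 2026 (Nov 19, Nov 20, Nov 23, Nov 24, Nov 25, Nov 26, Nov 27, skipping weekends) reaches Friday, 27 November 2026.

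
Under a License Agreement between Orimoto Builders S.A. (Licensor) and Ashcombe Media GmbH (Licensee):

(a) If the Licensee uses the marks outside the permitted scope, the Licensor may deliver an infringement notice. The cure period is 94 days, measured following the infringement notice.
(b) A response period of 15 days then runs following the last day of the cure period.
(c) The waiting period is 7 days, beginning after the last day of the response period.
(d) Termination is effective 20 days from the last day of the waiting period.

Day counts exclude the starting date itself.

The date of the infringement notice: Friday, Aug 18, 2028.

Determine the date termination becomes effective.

Jan 1, 2029

The last day of the cure period: Aug 18, 2028 + 94 days = Nov 20, 2028.
The last day of the response period: 15 calendar days after Nov 20, 2028 is Dec 5, 2028.
The last day of the waiting period: 7 calendar days after Dec 5, 2028 is Dec 12, 2028.
The date termination becomes effective: 20 calendar days after Dec 12, 2028 is Jan 1, 2029.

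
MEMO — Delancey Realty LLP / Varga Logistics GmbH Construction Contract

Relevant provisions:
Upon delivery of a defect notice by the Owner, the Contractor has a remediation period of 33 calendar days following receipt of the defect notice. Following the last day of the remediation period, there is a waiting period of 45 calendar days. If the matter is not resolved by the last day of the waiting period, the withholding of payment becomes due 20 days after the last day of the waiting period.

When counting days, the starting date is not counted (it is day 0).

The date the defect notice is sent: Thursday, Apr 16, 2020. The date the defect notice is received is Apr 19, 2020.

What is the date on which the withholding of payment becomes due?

The last day of the remediation period: 33 calendar days after Apr 19, 2020 is May 22, 2020.
Adding 45 calendar days to May 22, 2020 gives Jul 6, 2020, which is the last day of the waiting period.
The date on which the withholding of payment becomes due: 20 calendar days after Jul 6, 2020 is Jul 26, 2020.

Jul 26, 2020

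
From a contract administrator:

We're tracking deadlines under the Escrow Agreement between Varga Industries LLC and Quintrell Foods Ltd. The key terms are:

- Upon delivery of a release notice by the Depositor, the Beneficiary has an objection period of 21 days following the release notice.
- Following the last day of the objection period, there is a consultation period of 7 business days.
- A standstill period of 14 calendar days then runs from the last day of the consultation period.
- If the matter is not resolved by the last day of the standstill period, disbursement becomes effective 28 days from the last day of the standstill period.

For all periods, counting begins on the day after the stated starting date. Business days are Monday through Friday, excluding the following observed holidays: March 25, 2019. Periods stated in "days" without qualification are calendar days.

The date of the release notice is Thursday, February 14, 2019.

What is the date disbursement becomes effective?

April 29, 2019

The last day of the objection period: February 14, 2019 + 21 days = March 7, 2019.
The last day of the consultation period: counting 7 business days from Thursday, March 7, 2019 (Mar 8, Mar 11, Mar 12, Mar 13, Mar 14, Mar 15, Mar 18, skipping weekends) reaches Monday, March 18, 2019.
The last day of the standstill period: 14 calendar days after March 18, 2019 is April 1, 2019.
The date disbursement becomes effective: April 1, 2019 + 28 days = April 29, 2019.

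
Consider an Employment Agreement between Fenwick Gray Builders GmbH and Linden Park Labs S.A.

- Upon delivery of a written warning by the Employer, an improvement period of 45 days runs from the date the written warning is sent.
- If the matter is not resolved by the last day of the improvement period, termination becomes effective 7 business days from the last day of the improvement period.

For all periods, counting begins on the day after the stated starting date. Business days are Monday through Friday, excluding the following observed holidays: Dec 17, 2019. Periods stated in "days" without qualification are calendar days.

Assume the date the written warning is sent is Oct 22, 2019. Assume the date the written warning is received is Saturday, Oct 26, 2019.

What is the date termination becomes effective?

Adding 45 calendar days to Oct 22, 2019 gives Dec 6, 2019, which is the last day of the improvement period.
The date termination becomes effective: counting 7 business days from Friday, Dec 6, 2019 (Dec 9, Dec 10, Dec 11, Dec 12, Dec 13, Dec 16, Dec 18, skipping weekends and the listed holiday on Dec 17) reaches Wednesday, Dec 18, 2019.

Dec 18, 2019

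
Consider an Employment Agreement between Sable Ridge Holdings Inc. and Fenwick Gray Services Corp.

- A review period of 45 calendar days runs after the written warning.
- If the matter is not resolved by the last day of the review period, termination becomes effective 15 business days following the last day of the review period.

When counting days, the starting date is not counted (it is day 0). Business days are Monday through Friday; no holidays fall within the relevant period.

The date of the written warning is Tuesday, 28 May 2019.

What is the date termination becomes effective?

2 August 2019

The last day of the review period: 28 May 2019 + 45 days = 12 July 2019.
From Friday, 12 July 2019, 15 business days (Jul 15, Jul 16, Jul 17, Jul 18, …, Jul 31, Aug 1, Aug 2, skipping weekends) brings us to Friday, 2 August 2019, which is the date termination becomes effective.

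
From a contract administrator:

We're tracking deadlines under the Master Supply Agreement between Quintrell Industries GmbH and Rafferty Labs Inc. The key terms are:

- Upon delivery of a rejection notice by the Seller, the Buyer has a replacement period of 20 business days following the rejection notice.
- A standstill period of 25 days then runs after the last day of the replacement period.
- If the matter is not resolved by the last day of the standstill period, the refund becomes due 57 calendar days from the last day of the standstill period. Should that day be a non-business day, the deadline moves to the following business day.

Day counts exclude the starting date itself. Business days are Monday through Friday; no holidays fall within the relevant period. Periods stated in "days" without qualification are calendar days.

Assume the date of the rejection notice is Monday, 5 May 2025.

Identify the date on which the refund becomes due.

The last day of the replacement period: counting 20 business days from Monday, 5 May 2025 (May 6, May 7, May 8, May 9, …, May 29, May 30, Jun 2, skipping weekends) reaches Monday, 2 June 2025.
The last day of the standstill period: 2 June 2025 + 25 days = 27 June 2025.
The date on which the refund becomes due: 57 calendar days after 27 June 2025 is 23 August 2025. That falls on a Saturday, so it rolls to the next business day, Monday, 25 August 2025.

25 August 2025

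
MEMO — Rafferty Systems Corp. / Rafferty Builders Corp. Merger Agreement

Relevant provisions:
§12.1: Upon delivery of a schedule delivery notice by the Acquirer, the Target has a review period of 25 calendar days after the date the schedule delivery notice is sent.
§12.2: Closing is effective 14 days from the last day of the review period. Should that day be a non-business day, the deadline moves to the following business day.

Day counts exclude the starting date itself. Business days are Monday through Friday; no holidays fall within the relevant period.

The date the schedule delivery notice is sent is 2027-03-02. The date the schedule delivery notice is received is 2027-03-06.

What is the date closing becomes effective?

The last day of the review period: 2027-03-02 + 25 days = 2027-03-27.
Adding 14 calendar days to 2027-03-27 gives 2027-04-10, which is the date closing becomes effective. That falls on a Saturday, so it rolls to the next business day, Monday, 2027-04-12.

2027-04-12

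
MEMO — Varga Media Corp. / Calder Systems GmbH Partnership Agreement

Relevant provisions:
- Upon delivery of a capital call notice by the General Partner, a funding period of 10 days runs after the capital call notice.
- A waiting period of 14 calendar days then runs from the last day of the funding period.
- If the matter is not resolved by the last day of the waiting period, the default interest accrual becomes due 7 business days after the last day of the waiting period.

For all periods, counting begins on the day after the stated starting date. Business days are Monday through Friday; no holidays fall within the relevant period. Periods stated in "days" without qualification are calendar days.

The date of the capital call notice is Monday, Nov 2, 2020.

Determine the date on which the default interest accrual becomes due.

Dec 7, 2020

The last day of the funding period: Nov 2, 2020 + 10 days = Nov 12, 2020.
Adding 14 calendar days to Nov 12, 2020 gives Nov 26, 2020, which is the last day of the waiting period.
The date on which the default interest accrual becomes due: counting 7 business days from Thursday, Nov 26, 2020 (Nov 27, Nov 30, Dec 1, Dec 2, Dec 3, Dec 4, Dec 7, skipping weekends) reaches Monday, Dec 7, 2020.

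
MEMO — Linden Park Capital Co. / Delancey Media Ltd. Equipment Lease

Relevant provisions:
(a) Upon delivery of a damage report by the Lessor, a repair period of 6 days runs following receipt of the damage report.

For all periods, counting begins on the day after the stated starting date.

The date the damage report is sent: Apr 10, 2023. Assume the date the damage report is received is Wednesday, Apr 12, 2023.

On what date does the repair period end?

The last day of the repair period: Apr 12, 2023 + 6 days = Apr 18, 2023.

Apr 18, 2023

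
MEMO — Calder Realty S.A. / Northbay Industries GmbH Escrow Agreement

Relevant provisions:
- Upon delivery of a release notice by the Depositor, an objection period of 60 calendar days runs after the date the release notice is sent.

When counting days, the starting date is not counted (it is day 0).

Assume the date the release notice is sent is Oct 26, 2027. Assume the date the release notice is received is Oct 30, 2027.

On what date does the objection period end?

Dec 25, 2027

Adding 60 calendar days to Oct 26, 2027 gives Dec 25, 2027, which is the last day of the objection period.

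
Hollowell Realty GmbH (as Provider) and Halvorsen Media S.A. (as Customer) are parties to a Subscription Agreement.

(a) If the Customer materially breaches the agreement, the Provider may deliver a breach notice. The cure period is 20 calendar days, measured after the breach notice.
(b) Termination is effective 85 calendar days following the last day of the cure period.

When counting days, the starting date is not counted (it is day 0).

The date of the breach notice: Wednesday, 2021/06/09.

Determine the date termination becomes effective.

Adding 20 calendar days to 2021/06/09 gives 2021/06/29, which is the last day of the cure period.
The date termination becomes effective: 85 calendar days after 2021/06/29 is 2021/09/22.

2021/09/22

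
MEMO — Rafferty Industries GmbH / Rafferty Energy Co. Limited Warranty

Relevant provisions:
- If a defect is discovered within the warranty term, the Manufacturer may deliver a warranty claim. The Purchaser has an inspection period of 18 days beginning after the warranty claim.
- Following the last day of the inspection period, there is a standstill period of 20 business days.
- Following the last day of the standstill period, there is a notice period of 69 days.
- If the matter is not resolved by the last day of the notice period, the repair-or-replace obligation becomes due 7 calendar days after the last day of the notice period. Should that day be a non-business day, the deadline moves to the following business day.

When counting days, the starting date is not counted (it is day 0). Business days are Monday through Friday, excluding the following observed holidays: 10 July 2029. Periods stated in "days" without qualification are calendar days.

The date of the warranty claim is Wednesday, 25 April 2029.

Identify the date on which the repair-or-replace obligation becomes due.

23 August 2029

Adding 18 calendar days to 25 April 2029 gives 13 May 2029, which is the last day of the inspection period.
From Sunday, 13 May 2029, 20 business days (May 14, May 15, May 16, May 17, …, Jun 6, Jun 7, Jun 8, skipping weekends) brings us to Friday, 8 June 2029, which is the last day of the standstill period.
The last day of the notice period: 8 June 2029 + 69 days = 16 August 2029.
The date on which the repair-or-replace obligation becomes due: 16 August 2029 + 7 days = 23 August 2029. 23 August 2029 is a Thursday and is not a listed holiday, so no roll-forward applies.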